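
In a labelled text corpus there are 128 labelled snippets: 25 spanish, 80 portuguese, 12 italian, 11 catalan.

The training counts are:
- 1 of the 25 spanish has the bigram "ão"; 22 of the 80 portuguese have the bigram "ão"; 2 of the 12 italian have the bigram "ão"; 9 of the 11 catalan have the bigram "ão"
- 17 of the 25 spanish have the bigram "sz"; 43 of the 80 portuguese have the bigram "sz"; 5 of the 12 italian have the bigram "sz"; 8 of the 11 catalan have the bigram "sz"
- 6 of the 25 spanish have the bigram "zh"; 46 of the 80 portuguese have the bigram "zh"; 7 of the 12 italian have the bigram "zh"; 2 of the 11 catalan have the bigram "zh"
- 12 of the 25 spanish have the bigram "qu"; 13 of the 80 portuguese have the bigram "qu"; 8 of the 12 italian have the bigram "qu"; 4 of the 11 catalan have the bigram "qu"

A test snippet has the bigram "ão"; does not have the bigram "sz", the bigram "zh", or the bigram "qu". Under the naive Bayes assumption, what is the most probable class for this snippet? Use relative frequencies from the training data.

portuguese

spanish: (25/128) × (1/25) × (8/25) × (19/25) × (13/25) = 0.000988
portuguese: (80/128) × (22/80) × (37/80) × (34/80) × (67/80) = 0.02829425048828125
italian: (12/128) × (2/12) × (7/12) × (5/12) × (4/12) ≈ 0.00126591
catalan: (11/128) × (9/11) × (3/11) × (9/11) × (7/11) ≈ 0.00998427
Highest score → portuguese.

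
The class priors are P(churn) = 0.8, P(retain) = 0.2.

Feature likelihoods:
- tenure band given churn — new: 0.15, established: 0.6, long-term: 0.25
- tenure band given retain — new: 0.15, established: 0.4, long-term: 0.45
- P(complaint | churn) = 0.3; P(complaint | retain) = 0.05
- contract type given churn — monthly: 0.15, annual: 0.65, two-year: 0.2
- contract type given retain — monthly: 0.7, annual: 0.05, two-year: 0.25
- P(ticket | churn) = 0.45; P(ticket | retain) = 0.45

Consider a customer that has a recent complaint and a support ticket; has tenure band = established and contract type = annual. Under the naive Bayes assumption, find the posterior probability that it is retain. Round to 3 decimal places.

churn: 0.8 × 0.6 × 0.3 × 0.65 × 0.45 = 0.04212
retain: 0.2 × 0.4 × 0.05 × 0.05 × 0.45 = 0.00009
P(retain | x) = 0.00009 / 0.04221 ≈ 0.002

0.002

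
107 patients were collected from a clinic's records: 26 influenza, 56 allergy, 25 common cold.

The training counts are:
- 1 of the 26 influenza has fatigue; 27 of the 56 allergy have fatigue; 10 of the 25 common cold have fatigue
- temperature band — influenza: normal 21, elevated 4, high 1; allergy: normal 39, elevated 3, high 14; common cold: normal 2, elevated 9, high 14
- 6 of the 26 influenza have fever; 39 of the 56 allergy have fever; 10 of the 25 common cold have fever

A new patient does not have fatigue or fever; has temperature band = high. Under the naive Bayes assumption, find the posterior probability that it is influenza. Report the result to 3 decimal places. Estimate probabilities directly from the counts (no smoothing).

0.093

influenza: (26/107) × (25/26) × (1/26) × (20/26) ≈ 0.00691257
allergy: (56/107) × (29/56) × (14/56) × (17/56) ≈ 0.0205691
common cold: (25/107) × (15/25) × (14/25) × (15/25) ≈ 0.0471028
P(influenza | x) = 0.00691257 / 0.07458447 ≈ 0.093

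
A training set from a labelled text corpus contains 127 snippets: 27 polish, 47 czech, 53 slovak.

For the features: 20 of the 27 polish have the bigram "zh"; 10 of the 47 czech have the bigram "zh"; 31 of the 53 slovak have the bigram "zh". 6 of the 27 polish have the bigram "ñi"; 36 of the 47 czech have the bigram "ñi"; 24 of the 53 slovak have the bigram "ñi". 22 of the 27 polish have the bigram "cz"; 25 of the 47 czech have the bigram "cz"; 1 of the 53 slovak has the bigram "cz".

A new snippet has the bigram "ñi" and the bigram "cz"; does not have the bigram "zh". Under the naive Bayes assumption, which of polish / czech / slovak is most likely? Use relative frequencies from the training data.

polish: (27/127) × (7/27) × (6/27) × (22/27) ≈ 0.00998023
czech: (47/127) × (37/47) × (36/47) × (25/47) ≈ 0.118698
slovak: (53/127) × (22/53) × (24/53) × (1/53) ≈ 0.00148006
Highest score → czech.

czech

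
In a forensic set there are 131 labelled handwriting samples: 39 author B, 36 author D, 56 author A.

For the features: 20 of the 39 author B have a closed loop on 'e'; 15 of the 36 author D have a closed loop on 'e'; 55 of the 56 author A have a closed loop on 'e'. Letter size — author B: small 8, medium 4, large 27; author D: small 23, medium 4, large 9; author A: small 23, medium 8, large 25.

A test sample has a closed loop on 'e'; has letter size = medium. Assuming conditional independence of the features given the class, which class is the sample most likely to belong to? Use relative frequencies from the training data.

author A

author B: (39/131) × (20/39) × (4/39) ≈ 0.0156586
author D: (36/131) × (15/36) × (4/36) ≈ 0.0127226
author A: (56/131) × (55/56) × (8/56) ≈ 0.0599782
Highest score → author A.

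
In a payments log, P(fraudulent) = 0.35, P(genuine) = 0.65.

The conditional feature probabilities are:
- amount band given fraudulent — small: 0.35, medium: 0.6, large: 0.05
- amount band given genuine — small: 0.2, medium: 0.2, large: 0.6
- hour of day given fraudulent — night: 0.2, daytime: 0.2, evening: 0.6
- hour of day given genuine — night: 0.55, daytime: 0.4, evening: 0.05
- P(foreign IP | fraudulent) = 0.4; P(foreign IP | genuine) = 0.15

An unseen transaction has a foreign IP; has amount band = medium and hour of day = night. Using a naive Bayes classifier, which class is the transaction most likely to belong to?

fraudulent

fraudulent: 0.35 × 0.6 × 0.2 × 0.4 = 0.0168
genuine: 0.65 × 0.2 × 0.55 × 0.15 = 0.010725
Highest score → fraudulent.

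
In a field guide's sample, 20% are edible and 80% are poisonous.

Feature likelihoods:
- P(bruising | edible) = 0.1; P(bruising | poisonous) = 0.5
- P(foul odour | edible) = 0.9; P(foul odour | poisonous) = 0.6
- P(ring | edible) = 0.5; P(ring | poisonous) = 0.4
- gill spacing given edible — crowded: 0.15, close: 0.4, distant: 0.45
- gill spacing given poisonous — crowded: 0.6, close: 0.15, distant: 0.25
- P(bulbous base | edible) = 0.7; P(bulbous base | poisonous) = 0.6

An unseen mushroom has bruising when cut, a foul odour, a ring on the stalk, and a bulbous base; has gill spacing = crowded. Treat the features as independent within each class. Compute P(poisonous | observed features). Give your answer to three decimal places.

edible: 0.2 × 0.1 × 0.9 × 0.5 × 0.15 × 0.7 = 0.000945
poisonous: 0.8 × 0.5 × 0.6 × 0.4 × 0.6 × 0.6 = 0.03456
P(poisonous | x) = 0.03456 / 0.035505 ≈ 0.973

0.973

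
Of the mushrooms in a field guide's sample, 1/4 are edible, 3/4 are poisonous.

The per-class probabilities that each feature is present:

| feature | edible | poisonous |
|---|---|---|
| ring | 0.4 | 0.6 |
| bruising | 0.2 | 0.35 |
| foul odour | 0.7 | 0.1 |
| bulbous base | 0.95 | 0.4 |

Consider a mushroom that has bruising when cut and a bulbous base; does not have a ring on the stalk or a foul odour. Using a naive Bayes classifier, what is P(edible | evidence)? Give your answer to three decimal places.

0.184

edible: 0.25 × (1−0.4) × 0.2 × (1−0.7) × 0.95 = 0.00855
poisonous: 0.75 × (1−0.6) × 0.35 × (1−0.1) × 0.4 = 0.0378
P(edible | x) = 0.00855 / 0.04635 ≈ 0.184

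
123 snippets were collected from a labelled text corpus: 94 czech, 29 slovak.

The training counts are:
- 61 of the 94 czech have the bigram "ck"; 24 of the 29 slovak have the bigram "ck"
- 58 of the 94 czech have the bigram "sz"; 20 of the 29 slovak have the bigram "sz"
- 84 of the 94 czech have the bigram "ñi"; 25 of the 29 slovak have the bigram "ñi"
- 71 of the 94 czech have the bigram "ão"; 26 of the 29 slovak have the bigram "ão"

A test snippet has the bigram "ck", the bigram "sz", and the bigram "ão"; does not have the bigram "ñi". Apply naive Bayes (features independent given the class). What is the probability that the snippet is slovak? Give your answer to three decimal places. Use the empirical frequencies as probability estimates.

czech: (94/123) × (61/94) × (58/94) × (10/94) × (71/94) ≈ 0.0245882
slovak: (29/123) × (24/29) × (20/29) × (4/29) × (26/29) ≈ 0.0166408
P(slovak | x) = 0.0166408 / 0.041229 ≈ 0.404

0.404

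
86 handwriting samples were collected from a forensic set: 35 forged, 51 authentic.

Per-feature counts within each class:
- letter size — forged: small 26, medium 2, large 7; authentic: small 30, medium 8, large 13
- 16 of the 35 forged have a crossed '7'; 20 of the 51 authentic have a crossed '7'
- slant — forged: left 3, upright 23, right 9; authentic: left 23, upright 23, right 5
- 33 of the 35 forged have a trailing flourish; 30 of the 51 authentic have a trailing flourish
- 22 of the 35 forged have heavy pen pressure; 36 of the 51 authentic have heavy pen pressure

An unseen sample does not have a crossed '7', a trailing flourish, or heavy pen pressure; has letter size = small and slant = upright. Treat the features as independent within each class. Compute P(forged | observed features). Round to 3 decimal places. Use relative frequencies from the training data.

forged: (35/86) × (26/35) × (19/35) × (23/35) × (2/35) × (13/35) ≈ 0.00228906
authentic: (51/86) × (30/51) × (31/51) × (23/51) × (21/51) × (15/51) ≈ 0.0115809
P(forged | x) = 0.00228906 / 0.01386996 ≈ 0.165

0.165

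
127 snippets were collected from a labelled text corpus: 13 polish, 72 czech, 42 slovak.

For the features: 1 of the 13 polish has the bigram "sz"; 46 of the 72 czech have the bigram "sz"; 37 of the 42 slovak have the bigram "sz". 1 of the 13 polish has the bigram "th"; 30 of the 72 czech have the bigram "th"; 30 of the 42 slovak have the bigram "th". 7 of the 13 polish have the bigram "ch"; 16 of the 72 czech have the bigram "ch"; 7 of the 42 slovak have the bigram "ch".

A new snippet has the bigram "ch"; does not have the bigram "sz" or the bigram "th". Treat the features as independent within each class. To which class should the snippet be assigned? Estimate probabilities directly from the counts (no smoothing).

polish

polish: (13/127) × (12/13) × (12/13) × (7/13) ≈ 0.0469645
czech: (72/127) × (26/72) × (42/72) × (16/72) ≈ 0.0265383
slovak: (42/127) × (5/42) × (12/42) × (7/42) ≈ 0.00187477
Highest score → polish.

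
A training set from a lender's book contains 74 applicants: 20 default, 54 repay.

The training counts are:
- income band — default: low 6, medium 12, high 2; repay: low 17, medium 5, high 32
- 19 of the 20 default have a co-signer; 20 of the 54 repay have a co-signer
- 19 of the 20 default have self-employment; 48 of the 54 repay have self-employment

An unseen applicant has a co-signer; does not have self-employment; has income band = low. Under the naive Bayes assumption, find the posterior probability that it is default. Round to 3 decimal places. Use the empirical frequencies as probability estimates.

default: (20/74) × (6/20) × (19/20) × (1/20) ≈ 0.00385135
repay: (54/74) × (17/54) × (20/54) × (6/54) ≈ 0.0094539
P(default | x) = 0.00385135 / 0.01330525 ≈ 0.289

0.289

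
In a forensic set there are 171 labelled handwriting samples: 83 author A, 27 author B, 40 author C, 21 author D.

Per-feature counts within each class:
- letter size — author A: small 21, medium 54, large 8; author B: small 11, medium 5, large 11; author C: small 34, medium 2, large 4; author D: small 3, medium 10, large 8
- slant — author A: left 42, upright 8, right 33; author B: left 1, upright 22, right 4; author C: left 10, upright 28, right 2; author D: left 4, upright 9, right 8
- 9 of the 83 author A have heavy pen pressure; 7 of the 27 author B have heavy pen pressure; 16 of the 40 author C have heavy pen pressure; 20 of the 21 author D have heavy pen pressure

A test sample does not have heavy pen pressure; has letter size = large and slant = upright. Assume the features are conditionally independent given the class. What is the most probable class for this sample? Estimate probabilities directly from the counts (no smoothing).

author A: (83/171) × (8/83) × (8/83) × (74/83) ≈ 0.00402031
author B: (27/171) × (11/27) × (22/27) × (20/27) ≈ 0.0388259
author C: (40/171) × (4/40) × (28/40) × (24/40) ≈ 0.00982456
author D: (21/171) × (8/21) × (9/21) × (1/21) ≈ 0.000954768
Highest score → author B.

author B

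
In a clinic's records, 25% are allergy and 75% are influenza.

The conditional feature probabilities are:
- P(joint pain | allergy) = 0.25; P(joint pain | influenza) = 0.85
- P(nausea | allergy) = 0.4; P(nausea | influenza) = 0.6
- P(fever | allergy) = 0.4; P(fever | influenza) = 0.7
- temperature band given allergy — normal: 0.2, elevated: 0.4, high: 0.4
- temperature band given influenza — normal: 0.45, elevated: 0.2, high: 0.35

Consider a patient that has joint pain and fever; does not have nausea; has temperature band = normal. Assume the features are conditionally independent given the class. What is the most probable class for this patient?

influenza

allergy: 0.25 × 0.25 × (1−0.4) × 0.4 × 0.2 = 0.003
influenza: 0.75 × 0.85 × (1−0.6) × 0.7 × 0.45 = 0.080325
Highest score → influenza.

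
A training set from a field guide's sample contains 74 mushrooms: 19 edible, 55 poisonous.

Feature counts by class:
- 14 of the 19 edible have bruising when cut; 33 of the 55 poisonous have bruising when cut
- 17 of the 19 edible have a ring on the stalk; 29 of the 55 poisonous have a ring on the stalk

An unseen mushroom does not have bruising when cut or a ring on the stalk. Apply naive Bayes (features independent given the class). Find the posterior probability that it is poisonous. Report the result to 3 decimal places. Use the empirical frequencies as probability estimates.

edible: (19/74) × (5/19) × (2/19) ≈ 0.00711238
poisonous: (55/74) × (22/55) × (26/55) ≈ 0.140541
P(poisonous | x) = 0.140541 / 0.14765338 ≈ 0.952

0.952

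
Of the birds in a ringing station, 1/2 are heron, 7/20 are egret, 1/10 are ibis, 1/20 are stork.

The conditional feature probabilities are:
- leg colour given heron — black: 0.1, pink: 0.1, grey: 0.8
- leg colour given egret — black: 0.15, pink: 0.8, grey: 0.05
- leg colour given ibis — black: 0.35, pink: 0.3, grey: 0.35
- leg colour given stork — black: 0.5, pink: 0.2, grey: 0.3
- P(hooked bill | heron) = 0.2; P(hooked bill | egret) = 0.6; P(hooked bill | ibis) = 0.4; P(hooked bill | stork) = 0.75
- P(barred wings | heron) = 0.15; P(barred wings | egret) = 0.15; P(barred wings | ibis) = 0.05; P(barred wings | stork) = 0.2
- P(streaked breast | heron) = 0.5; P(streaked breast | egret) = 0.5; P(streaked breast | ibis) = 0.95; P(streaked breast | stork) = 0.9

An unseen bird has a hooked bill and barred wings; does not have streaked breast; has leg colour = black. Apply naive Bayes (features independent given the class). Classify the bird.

heron: 0.5 × 0.1 × 0.2 × 0.15 × (1−0.5) = 0.00075
egret: 0.35 × 0.15 × 0.6 × 0.15 × (1−0.5) = 0.0023625
ibis: 0.1 × 0.35 × 0.4 × 0.05 × (1−0.95) = 0.000035
stork: 0.05 × 0.5 × 0.75 × 0.2 × (1−0.9) = 0.000375
Highest score → egret.

egret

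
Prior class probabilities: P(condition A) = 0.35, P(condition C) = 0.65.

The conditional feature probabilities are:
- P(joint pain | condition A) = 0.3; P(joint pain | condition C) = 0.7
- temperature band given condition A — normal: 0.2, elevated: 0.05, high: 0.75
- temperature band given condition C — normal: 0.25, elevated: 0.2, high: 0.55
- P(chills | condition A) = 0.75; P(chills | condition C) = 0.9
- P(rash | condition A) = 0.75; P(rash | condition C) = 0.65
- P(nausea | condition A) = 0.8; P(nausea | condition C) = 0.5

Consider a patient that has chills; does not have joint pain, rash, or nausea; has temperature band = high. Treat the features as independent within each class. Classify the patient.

condition C

condition A: 0.35 × (1−0.3) × 0.75 × 0.75 × (1−0.75) × (1−0.8) = 0.006890625
condition C: 0.65 × (1−0.7) × 0.55 × 0.9 × (1−0.65) × (1−0.5) = 0.016891875
Highest score → condition C.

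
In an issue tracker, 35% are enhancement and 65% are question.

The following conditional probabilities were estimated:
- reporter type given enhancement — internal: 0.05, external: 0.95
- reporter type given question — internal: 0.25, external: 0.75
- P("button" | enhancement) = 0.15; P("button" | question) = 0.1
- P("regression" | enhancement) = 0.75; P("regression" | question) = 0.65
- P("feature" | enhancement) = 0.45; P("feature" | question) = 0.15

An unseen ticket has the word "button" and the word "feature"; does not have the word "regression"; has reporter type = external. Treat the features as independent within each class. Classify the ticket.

enhancement

enhancement: 0.35 × 0.95 × 0.15 × (1−0.75) × 0.45 = 0.0056109375
question: 0.65 × 0.75 × 0.1 × (1−0.65) × 0.15 = 0.002559375
Highest score → enhancement.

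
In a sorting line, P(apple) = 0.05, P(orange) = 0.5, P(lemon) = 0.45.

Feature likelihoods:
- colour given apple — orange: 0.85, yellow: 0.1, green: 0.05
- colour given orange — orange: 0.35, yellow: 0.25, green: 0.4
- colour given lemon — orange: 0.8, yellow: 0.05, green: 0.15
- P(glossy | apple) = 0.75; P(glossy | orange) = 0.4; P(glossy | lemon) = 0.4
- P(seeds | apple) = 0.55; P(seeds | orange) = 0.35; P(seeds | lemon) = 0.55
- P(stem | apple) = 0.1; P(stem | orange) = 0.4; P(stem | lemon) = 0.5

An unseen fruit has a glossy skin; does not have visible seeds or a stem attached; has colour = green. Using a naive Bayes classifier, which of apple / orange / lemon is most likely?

apple: 0.05 × 0.05 × 0.75 × (1−0.55) × (1−0.1) = 0.000759375
orange: 0.5 × 0.4 × 0.4 × (1−0.35) × (1−0.4) = 0.0312
lemon: 0.45 × 0.15 × 0.4 × (1−0.55) × (1−0.5) = 0.006075
Highest score → orange.

orange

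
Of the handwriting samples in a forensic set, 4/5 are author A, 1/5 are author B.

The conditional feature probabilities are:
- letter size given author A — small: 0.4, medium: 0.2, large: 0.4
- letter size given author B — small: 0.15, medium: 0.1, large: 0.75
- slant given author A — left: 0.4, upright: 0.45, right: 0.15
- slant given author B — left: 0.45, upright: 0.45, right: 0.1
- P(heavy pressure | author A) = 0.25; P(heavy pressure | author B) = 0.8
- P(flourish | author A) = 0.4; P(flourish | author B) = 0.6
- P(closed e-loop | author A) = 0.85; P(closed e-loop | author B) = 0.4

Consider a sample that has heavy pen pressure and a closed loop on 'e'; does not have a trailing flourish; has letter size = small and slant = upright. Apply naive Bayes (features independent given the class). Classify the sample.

author A: 0.8 × 0.4 × 0.45 × 0.25 × (1−0.4) × 0.85 = 0.01836
author B: 0.2 × 0.15 × 0.45 × 0.8 × (1−0.6) × 0.4 = 0.001728
Highest score → author A.

author A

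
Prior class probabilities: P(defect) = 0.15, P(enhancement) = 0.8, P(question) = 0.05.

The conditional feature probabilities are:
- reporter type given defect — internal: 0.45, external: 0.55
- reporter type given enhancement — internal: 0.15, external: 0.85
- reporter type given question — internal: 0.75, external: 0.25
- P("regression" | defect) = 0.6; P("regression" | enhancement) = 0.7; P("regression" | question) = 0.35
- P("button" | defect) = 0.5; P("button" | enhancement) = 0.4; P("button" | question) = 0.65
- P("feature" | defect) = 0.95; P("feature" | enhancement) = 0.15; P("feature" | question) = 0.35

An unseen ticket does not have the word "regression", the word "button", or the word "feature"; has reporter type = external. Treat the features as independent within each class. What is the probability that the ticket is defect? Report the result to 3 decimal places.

0.008

defect: 0.15 × 0.55 × (1−0.6) × (1−0.5) × (1−0.95) = 0.000825
enhancement: 0.8 × 0.85 × (1−0.7) × (1−0.4) × (1−0.15) = 0.10404
question: 0.05 × 0.25 × (1−0.35) × (1−0.65) × (1−0.35) = 0.0018484375
P(defect | x) = 0.000825 / 0.1067134375 ≈ 0.008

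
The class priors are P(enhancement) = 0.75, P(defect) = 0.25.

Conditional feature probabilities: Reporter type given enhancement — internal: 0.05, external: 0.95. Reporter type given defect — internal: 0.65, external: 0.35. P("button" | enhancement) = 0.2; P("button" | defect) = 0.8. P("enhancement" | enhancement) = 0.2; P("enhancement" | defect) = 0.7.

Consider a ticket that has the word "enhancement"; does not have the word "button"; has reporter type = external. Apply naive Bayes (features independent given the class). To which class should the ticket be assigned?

enhancement: 0.75 × 0.95 × (1−0.2) × 0.2 = 0.114
defect: 0.25 × 0.35 × (1−0.8) × 0.7 = 0.01225
Highest score → enhancement.

enhancement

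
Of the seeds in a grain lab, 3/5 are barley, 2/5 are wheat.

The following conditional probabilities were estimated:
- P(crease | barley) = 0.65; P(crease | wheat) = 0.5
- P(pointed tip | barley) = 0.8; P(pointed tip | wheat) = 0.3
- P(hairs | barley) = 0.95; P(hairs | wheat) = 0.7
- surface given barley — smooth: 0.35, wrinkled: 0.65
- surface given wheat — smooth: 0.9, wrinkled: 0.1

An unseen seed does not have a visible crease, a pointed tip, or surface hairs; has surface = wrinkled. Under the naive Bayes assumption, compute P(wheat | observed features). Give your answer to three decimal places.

0.755

barley: 0.6 × (1−0.65) × (1−0.8) × (1−0.95) × 0.65 = 0.001365
wheat: 0.4 × (1−0.5) × (1−0.3) × (1−0.7) × 0.1 = 0.0042
P(wheat | x) = 0.0042 / 0.005565 ≈ 0.755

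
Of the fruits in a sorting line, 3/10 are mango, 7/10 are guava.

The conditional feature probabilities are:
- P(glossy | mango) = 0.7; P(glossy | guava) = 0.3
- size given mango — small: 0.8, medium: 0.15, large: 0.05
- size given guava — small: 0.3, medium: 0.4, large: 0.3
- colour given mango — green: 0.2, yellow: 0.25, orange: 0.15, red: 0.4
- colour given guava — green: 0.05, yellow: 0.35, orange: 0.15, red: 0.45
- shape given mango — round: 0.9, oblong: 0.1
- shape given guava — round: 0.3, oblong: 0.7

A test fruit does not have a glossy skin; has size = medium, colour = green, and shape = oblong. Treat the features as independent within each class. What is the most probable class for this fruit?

mango: 0.3 × (1−0.7) × 0.15 × 0.2 × 0.1 = 0.00027
guava: 0.7 × (1−0.3) × 0.4 × 0.05 × 0.7 = 0.00686
Highest score → guava.

guava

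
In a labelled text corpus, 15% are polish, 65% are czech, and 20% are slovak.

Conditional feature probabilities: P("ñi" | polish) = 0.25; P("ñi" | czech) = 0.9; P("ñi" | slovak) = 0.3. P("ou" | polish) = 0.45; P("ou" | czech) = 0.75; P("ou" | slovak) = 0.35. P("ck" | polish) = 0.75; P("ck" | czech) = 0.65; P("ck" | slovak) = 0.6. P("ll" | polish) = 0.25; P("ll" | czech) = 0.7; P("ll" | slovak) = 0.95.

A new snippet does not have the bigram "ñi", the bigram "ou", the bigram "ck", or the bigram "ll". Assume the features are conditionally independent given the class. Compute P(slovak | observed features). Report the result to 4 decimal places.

0.1203

polish: 0.15 × (1−0.25) × (1−0.45) × (1−0.75) × (1−0.25) = 0.0116015625
czech: 0.65 × (1−0.9) × (1−0.75) × (1−0.65) × (1−0.7) = 0.00170625
slovak: 0.2 × (1−0.3) × (1−0.35) × (1−0.6) × (1−0.95) = 0.00182
P(slovak | x) = 0.00182 / 0.0151278125 ≈ 0.1203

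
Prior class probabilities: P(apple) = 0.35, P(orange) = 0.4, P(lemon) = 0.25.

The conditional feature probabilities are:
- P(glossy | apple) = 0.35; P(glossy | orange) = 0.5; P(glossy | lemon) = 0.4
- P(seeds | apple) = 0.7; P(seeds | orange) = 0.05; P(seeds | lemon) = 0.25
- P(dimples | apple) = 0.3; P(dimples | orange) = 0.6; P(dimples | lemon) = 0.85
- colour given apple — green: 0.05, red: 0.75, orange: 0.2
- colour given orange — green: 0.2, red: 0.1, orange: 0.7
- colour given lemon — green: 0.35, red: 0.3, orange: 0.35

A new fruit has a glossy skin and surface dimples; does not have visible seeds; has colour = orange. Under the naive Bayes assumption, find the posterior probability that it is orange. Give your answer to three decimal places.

0.765

apple: 0.35 × 0.35 × (1−0.7) × 0.3 × 0.2 = 0.002205
orange: 0.4 × 0.5 × (1−0.05) × 0.6 × 0.7 = 0.0798
lemon: 0.25 × 0.4 × (1−0.25) × 0.85 × 0.35 = 0.0223125
P(orange | x) = 0.0798 / 0.1043175 ≈ 0.765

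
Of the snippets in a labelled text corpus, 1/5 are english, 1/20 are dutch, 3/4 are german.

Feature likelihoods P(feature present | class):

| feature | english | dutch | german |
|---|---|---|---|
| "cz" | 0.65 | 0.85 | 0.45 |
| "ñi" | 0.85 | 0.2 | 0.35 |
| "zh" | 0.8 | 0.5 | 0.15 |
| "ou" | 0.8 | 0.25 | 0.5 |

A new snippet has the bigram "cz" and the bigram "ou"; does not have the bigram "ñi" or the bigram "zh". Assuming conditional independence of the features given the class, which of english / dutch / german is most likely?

german

english: 0.2 × 0.65 × (1−0.85) × (1−0.8) × 0.8 = 0.00312
dutch: 0.05 × 0.85 × (1−0.2) × (1−0.5) × 0.25 = 0.00425
german: 0.75 × 0.45 × (1−0.35) × (1−0.15) × 0.5 = 0.093234375
Highest score → german.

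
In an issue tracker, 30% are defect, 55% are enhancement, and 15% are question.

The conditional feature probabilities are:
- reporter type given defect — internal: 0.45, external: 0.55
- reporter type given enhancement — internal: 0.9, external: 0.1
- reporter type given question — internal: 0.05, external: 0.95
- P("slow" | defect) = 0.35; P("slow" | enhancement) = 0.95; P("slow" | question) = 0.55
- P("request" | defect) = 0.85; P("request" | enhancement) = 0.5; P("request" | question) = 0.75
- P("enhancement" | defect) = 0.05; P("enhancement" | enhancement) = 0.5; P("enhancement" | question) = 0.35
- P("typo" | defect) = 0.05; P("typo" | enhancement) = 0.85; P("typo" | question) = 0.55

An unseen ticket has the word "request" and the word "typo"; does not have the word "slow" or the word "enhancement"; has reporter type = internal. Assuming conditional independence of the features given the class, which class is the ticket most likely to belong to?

defect: 0.3 × 0.45 × (1−0.35) × 0.85 × (1−0.05) × 0.05 = 0.00354290625
enhancement: 0.55 × 0.9 × (1−0.95) × 0.5 × (1−0.5) × 0.85 = 0.005259375
question: 0.15 × 0.05 × (1−0.55) × 0.75 × (1−0.35) × 0.55 = 0.000904921875
Highest score → enhancement.

enhancement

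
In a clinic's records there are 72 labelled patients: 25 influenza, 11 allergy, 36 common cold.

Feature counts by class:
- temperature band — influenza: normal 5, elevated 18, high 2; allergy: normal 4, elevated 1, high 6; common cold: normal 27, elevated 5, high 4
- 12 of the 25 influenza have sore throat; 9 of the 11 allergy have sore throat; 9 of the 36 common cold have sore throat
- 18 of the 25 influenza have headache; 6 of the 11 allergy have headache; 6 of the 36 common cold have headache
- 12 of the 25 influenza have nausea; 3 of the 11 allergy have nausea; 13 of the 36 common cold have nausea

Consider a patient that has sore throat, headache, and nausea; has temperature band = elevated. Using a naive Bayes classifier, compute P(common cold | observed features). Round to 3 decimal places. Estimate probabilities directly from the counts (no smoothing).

influenza: (25/72) × (18/25) × (12/25) × (18/25) × (12/25) = 0.041472
allergy: (11/72) × (1/11) × (9/11) × (6/11) × (3/11) ≈ 0.00169046
common cold: (36/72) × (5/36) × (9/36) × (6/36) × (13/36) ≈ 0.00104488
P(common cold | x) = 0.00104488 / 0.04420734 ≈ 0.024

0.024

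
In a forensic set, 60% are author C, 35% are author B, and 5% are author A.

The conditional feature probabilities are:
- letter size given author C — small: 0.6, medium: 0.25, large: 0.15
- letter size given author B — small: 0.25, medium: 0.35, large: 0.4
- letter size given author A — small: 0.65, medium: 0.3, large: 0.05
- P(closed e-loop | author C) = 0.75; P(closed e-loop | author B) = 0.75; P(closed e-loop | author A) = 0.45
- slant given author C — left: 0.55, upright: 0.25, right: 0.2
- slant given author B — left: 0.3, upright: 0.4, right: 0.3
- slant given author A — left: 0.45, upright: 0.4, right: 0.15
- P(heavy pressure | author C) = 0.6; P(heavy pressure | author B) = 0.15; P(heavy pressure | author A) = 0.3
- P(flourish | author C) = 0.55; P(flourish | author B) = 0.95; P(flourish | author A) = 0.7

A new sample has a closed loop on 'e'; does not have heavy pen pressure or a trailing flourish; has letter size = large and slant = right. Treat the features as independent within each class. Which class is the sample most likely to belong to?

author C: 0.6 × 0.15 × 0.75 × 0.2 × (1−0.6) × (1−0.55) = 0.00243
author B: 0.35 × 0.4 × 0.75 × 0.3 × (1−0.15) × (1−0.95) = 0.00133875
author A: 0.05 × 0.05 × 0.45 × 0.15 × (1−0.3) × (1−0.7) = 0.0000354375
Highest score → author C.

author C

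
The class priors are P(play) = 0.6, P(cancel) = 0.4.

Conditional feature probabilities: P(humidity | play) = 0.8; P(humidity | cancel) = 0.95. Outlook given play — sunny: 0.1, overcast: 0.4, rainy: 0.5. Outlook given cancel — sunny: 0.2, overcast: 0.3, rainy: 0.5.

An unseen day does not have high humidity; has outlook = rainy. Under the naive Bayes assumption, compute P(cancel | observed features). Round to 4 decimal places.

0.1429

play: 0.6 × (1−0.8) × 0.5 = 0.06
cancel: 0.4 × (1−0.95) × 0.5 = 0.01
P(cancel | x) = 0.01 / 0.07 ≈ 0.1429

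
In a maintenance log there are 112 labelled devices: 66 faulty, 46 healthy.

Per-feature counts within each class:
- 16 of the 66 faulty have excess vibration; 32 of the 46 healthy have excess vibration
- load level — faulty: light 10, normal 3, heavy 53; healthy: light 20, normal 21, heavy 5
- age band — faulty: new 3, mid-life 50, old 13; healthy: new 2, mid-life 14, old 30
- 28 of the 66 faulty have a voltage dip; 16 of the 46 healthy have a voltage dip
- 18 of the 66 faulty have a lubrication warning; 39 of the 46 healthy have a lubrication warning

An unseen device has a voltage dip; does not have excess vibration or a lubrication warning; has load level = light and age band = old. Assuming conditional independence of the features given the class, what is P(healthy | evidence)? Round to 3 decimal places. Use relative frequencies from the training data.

0.313

faulty: (66/112) × (50/66) × (10/66) × (13/66) × (28/66) × (48/66) ≈ 0.00411073
healthy: (46/112) × (14/46) × (20/46) × (30/46) × (16/46) × (7/46) ≈ 0.00187607
P(healthy | x) = 0.00187607 / 0.0059868 ≈ 0.313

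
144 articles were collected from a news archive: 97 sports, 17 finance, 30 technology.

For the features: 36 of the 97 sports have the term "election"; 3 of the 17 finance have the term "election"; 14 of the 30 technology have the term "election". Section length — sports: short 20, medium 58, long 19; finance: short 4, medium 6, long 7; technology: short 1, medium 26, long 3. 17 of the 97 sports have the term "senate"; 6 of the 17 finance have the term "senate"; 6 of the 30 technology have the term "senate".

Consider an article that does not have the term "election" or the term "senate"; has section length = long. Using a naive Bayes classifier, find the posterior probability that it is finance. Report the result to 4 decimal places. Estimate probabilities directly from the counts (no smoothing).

0.2509

sports: (97/144) × (61/97) × (19/97) × (80/97) ≈ 0.0684333
finance: (17/144) × (14/17) × (7/17) × (11/17) ≈ 0.0259035
technology: (30/144) × (16/30) × (3/30) × (24/30) ≈ 0.00888889
P(finance | x) = 0.0259035 / 0.10322569 ≈ 0.2509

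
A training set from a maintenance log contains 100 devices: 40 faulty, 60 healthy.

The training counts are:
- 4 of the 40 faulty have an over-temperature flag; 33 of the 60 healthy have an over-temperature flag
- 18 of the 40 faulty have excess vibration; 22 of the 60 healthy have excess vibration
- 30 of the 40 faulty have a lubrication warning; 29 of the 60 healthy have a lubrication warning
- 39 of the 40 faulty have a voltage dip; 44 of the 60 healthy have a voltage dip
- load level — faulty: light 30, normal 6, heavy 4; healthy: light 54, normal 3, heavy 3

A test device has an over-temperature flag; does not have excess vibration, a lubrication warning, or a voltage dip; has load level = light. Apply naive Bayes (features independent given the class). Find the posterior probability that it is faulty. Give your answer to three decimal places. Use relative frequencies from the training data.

faulty: (40/100) × (4/40) × (22/40) × (10/40) × (1/40) × (30/40) = 0.000103125
healthy: (60/100) × (33/60) × (38/60) × (31/60) × (16/60) × (54/60) = 0.025916
P(faulty | x) = 0.000103125 / 0.026019125 ≈ 0.004

0.004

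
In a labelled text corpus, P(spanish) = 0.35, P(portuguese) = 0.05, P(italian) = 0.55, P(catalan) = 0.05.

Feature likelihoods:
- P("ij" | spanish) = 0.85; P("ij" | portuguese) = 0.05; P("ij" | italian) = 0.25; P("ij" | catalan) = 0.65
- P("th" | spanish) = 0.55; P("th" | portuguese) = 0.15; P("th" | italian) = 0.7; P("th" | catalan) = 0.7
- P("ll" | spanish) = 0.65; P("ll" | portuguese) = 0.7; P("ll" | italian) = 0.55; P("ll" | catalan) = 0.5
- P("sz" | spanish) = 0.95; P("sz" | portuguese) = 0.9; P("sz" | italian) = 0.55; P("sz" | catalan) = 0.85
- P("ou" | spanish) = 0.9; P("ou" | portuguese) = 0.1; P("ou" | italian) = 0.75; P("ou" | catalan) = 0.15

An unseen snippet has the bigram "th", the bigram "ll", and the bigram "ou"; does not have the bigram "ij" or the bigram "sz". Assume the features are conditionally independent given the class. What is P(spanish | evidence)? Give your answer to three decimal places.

0.015

spanish: 0.35 × (1−0.85) × 0.55 × 0.65 × (1−0.95) × 0.9 = 0.00084459375
portuguese: 0.05 × (1−0.05) × 0.15 × 0.7 × (1−0.9) × 0.1 = 0.000049875
italian: 0.55 × (1−0.25) × 0.7 × 0.55 × (1−0.55) × 0.75 = 0.05359921875
catalan: 0.05 × (1−0.65) × 0.7 × 0.5 × (1−0.85) × 0.15 = 0.0001378125
P(spanish | x) = 0.00084459375 / 0.0546315 ≈ 0.015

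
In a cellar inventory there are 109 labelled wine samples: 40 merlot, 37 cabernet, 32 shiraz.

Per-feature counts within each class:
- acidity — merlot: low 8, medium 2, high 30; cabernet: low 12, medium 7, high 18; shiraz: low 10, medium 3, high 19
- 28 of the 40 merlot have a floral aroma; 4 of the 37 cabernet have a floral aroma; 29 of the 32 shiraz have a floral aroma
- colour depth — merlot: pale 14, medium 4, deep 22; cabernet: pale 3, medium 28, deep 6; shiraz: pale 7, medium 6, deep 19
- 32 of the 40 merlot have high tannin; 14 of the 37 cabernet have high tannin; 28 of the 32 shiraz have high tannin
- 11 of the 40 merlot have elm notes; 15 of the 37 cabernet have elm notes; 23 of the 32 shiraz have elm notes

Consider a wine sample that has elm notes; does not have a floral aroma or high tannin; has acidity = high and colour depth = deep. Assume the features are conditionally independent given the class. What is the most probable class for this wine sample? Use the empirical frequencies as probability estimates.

merlot: (40/109) × (30/40) × (12/40) × (22/40) × (8/40) × (11/40) ≈ 0.00249771
cabernet: (37/109) × (18/37) × (33/37) × (6/37) × (23/37) × (15/37) ≈ 0.00601899
shiraz: (32/109) × (19/32) × (3/32) × (19/32) × (4/32) × (23/32) ≈ 0.000871746
Highest score → cabernet.

cabernet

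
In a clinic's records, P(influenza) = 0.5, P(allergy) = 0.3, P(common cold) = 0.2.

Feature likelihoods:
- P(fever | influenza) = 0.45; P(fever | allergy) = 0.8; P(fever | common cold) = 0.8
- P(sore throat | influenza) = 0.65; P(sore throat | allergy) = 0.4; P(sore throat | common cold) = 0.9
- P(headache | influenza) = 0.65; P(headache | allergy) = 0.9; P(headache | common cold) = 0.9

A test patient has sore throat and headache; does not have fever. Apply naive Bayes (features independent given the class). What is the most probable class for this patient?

influenza: 0.5 × (1−0.45) × 0.65 × 0.65 = 0.1161875
allergy: 0.3 × (1−0.8) × 0.4 × 0.9 = 0.0216
common cold: 0.2 × (1−0.8) × 0.9 × 0.9 = 0.0324
Highest score → influenza.

influenza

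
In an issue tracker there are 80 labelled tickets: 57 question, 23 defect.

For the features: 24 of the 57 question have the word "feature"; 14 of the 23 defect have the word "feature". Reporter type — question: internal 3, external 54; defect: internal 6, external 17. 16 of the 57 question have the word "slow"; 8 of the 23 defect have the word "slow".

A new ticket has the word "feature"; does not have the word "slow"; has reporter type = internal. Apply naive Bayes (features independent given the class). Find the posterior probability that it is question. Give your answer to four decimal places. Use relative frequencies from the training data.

0.2761

question: (57/80) × (24/57) × (3/57) × (41/57) ≈ 0.0113573
defect: (23/80) × (14/23) × (6/23) × (15/23) ≈ 0.0297732
P(question | x) = 0.0113573 / 0.0411305 ≈ 0.2761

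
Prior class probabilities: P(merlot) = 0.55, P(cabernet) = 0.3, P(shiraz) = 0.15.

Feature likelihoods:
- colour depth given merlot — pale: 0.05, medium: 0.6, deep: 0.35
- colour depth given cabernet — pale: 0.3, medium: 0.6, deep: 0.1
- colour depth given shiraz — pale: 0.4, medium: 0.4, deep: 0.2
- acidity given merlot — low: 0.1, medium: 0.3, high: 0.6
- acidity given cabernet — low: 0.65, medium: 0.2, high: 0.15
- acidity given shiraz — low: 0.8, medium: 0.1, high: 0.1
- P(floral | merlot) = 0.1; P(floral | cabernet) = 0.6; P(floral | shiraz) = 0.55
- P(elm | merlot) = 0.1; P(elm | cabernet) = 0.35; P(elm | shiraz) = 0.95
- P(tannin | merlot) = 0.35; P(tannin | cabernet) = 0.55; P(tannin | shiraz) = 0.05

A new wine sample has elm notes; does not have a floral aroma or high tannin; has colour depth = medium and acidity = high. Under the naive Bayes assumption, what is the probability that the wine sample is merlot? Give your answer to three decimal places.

merlot: 0.55 × 0.6 × 0.6 × (1−0.1) × 0.1 × (1−0.35) = 0.011583
cabernet: 0.3 × 0.6 × 0.15 × (1−0.6) × 0.35 × (1−0.55) = 0.001701
shiraz: 0.15 × 0.4 × 0.1 × (1−0.55) × 0.95 × (1−0.05) = 0.00243675
P(merlot | x) = 0.011583 / 0.01572075 ≈ 0.737

0.737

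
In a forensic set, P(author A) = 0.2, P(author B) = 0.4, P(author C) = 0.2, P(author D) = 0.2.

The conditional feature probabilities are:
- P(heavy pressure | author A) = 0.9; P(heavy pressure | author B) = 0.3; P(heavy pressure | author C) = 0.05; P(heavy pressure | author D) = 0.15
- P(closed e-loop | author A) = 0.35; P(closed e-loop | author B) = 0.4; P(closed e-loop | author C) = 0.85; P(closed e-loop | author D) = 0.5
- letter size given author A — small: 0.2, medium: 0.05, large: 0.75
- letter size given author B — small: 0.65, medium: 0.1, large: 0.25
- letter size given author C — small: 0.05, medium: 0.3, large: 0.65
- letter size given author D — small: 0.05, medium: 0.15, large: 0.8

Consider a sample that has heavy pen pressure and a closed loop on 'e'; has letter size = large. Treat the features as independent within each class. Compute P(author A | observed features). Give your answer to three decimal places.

author A: 0.2 × 0.9 × 0.35 × 0.75 = 0.04725
author B: 0.4 × 0.3 × 0.4 × 0.25 = 0.012
author C: 0.2 × 0.05 × 0.85 × 0.65 = 0.005525
author D: 0.2 × 0.15 × 0.5 × 0.8 = 0.012
P(author A | x) = 0.04725 / 0.076775 ≈ 0.615

0.615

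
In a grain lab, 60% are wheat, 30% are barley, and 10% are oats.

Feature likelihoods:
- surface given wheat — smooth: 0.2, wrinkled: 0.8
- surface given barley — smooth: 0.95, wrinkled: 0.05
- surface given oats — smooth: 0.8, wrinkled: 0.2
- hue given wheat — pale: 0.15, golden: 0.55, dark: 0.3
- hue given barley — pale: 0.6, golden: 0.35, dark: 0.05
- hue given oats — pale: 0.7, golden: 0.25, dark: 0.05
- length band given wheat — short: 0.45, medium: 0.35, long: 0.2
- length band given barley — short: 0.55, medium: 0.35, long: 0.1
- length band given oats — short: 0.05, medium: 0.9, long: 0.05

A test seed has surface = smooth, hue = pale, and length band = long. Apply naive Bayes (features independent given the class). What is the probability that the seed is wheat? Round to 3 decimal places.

0.153

wheat: 0.6 × 0.2 × 0.15 × 0.2 = 0.0036
barley: 0.3 × 0.95 × 0.6 × 0.1 = 0.0171
oats: 0.1 × 0.8 × 0.7 × 0.05 = 0.0028
P(wheat | x) = 0.0036 / 0.0235 ≈ 0.153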